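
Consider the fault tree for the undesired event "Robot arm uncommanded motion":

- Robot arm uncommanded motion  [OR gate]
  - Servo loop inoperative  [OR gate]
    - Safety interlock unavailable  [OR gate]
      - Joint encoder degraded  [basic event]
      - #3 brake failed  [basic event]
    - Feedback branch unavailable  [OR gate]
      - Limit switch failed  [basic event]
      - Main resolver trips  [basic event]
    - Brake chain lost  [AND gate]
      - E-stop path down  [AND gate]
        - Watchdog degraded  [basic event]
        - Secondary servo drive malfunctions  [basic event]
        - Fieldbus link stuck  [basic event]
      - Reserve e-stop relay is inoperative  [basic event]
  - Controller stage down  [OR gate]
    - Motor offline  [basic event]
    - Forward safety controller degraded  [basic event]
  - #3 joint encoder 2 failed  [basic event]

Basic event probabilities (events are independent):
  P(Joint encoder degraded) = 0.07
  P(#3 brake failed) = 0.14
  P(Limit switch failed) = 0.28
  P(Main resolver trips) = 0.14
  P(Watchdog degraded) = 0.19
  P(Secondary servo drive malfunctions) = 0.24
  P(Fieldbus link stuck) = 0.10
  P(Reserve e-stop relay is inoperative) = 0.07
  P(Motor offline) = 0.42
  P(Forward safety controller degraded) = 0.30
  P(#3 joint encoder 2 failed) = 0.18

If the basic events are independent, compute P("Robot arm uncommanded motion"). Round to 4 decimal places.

P(Safety interlock unavailable) [OR] = 1 − (1−0.07) × (1−0.14) = 0.200200
P(Feedback branch unavailable) [OR] = 1 − (1−0.28) × (1−0.14) = 0.380800
P(E-stop path down) [AND] = 0.19 × 0.24 × 0.10 = 0.004560
P(Brake chain lost) [AND] = 0.004560 × 0.07 = 0.000319
P(Servo loop inoperative) [OR] = 1 − (1−0.200200) × (1−0.380800) × (1−0.000319) = 0.504922
P(Controller stage down) [OR] = 1 − (1−0.42) × (1−0.30) = 0.594000
P(Robot arm uncommanded motion) [OR] = 1 − (1−0.504922) × (1−0.594000) × (1−0.18) = 0.835179
Rounded to 4 decimal places: P(Robot arm uncommanded motion) ≈ 0.8352.

0.8352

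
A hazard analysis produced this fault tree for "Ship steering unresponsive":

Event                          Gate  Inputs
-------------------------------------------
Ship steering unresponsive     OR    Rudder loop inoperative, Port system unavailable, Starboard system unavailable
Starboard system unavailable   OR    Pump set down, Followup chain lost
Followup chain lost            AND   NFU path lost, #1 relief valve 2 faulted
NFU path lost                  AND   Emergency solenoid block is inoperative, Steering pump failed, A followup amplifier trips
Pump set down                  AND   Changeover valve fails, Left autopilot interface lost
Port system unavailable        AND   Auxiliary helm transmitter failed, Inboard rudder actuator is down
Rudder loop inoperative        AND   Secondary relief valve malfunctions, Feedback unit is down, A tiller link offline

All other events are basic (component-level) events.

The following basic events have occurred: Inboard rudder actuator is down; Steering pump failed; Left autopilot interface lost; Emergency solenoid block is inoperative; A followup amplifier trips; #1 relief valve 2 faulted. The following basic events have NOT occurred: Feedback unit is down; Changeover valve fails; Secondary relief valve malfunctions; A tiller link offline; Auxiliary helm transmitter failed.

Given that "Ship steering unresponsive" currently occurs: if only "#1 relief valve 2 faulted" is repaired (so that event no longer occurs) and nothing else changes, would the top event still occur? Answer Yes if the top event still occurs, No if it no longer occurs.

No

Counterfactual: set "#1 relief valve 2 faulted" to not occurred.
Rudder loop inoperative [AND]: Secondary relief valve malfunctions=not, Feedback unit is down=not, A tiller link offline=not → not all inputs occur → does not occur.
Port system unavailable [AND]: Auxiliary helm transmitter failed=not, Inboard rudder actuator is down=occurs → not all inputs occur → does not occur.
Pump set down [AND]: Changeover valve fails=not, Left autopilot interface lost=occurs → not all inputs occur → does not occur.
NFU path lost [AND]: Emergency solenoid block is inoperative=occurs, Steering pump failed=occurs, A followup amplifier trips=occurs → all inputs occur → occurs.
Followup chain lost [AND]: NFU path lost=occurs, #1 relief valve 2 faulted=not → not all inputs occur → does not occur.
Starboard system unavailable [OR]: Pump set down=not, Followup chain lost=not → no input occurs → does not occur.
Ship steering unresponsive [OR]: Rudder loop inoperative=not, Port system unavailable=not, Starboard system unavailable=not → no input occurs → does not occur.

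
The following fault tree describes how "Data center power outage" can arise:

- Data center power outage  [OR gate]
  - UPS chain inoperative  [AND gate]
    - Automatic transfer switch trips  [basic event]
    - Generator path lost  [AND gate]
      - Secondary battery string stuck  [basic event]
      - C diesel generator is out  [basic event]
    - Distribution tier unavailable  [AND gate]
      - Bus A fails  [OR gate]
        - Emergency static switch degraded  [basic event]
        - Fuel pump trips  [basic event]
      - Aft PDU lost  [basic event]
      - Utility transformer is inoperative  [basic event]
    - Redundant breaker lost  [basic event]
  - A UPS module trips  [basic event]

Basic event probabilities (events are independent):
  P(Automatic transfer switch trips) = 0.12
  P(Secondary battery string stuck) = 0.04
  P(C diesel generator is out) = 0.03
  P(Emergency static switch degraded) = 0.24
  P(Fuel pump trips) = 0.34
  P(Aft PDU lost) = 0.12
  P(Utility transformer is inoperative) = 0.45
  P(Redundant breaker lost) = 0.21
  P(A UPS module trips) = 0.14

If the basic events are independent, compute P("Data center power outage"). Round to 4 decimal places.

0.1400

P(Generator path lost) [AND] = 0.04 × 0.03 = 0.001200
P(Bus A fails) [OR] = 1 − (1−0.24) × (1−0.34) = 0.498400
P(Distribution tier unavailable) [AND] = 0.498400 × 0.12 × 0.45 = 0.026914
P(UPS chain inoperative) [AND] = 0.12 × 0.001200 × 0.026914 × 0.21 = 0.000001
P(Data center power outage) [OR] = 1 − (1−0.000001) × (1−0.14) = 0.140001
Rounded to 4 decimal places: P(Data center power outage) ≈ 0.1400.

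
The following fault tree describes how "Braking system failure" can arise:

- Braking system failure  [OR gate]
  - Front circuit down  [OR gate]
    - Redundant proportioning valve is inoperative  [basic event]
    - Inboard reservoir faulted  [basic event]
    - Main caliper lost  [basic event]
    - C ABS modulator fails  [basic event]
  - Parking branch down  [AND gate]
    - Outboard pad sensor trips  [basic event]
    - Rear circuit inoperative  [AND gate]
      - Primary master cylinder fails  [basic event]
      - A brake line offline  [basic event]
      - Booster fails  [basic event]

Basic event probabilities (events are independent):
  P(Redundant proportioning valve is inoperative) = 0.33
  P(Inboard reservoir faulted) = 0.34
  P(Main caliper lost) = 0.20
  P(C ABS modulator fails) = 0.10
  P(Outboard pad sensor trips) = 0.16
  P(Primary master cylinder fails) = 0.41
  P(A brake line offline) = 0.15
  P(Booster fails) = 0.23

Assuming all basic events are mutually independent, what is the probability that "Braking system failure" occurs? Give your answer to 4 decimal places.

P(Front circuit down) [OR] = 1 − (1−0.33) × (1−0.34) × (1−0.20) × (1−0.10) = 0.681616
P(Rear circuit inoperative) [AND] = 0.41 × 0.15 × 0.23 = 0.014145
P(Parking branch down) [AND] = 0.16 × 0.014145 = 0.002263
P(Braking system failure) [OR] = 1 − (1−0.681616) × (1−0.002263) = 0.682337
Rounded to 4 decimal places: P(Braking system failure) ≈ 0.6823.

0.6823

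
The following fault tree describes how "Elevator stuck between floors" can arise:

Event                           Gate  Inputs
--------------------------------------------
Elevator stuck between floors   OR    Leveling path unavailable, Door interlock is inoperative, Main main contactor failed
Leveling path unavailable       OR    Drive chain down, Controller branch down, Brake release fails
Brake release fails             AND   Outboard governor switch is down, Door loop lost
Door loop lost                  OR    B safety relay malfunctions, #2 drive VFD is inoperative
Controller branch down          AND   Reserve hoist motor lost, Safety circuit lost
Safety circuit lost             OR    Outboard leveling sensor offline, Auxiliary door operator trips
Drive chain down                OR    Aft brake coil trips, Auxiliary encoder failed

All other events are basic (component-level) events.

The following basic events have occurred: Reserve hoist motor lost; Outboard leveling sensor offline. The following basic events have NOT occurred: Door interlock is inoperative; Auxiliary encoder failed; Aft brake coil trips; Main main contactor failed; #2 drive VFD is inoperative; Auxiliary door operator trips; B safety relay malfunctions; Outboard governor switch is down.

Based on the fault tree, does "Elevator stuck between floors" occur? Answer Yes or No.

Yes

Drive chain down [OR]: Aft brake coil trips=not, Auxiliary encoder failed=not → no input occurs → does not occur.
Safety circuit lost [OR]: Outboard leveling sensor offline=occurs, Auxiliary door operator trips=not → at least one input occurs → occurs.
Controller branch down [AND]: Reserve hoist motor lost=occurs, Safety circuit lost=occurs → all inputs occur → occurs.
Door loop lost [OR]: B safety relay malfunctions=not, #2 drive VFD is inoperative=not → no input occurs → does not occur.
Brake release fails [AND]: Outboard governor switch is down=not, Door loop lost=not → not all inputs occur → does not occur.
Leveling path unavailable [OR]: Drive chain down=not, Controller branch down=occurs, Brake release fails=not → at least one input occurs → occurs.
Elevator stuck between floors [OR]: Leveling path unavailable=occurs, Door interlock is inoperative=not, Main main contactor failed=not → at least one input occurs → occurs.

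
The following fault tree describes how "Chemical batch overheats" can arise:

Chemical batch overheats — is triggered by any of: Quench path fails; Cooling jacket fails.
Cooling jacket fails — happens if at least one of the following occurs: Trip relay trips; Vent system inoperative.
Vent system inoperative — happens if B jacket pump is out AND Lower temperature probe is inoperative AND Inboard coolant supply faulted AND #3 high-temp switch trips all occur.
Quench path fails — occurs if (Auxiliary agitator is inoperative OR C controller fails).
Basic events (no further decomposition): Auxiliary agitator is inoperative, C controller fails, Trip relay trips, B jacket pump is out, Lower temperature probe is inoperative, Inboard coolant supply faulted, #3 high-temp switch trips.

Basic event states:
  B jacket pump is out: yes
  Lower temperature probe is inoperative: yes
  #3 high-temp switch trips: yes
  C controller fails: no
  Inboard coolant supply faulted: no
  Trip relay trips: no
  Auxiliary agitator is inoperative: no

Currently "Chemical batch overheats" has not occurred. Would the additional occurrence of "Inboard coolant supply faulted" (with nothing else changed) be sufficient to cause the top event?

Counterfactual: set "Inboard coolant supply faulted" to occurred.
Quench path fails [OR]: Auxiliary agitator is inoperative=not, C controller fails=not → no input occurs → does not occur.
Vent system inoperative [AND]: B jacket pump is out=occurs, Lower temperature probe is inoperative=occurs, Inboard coolant supply faulted=occurs, #3 high-temp switch trips=occurs → all inputs occur → occurs.
Cooling jacket fails [OR]: Trip relay trips=not, Vent system inoperative=occurs → at least one input occurs → occurs.
Chemical batch overheats [OR]: Quench path fails=not, Cooling jacket fails=occurs → at least one input occurs → occurs.

Yes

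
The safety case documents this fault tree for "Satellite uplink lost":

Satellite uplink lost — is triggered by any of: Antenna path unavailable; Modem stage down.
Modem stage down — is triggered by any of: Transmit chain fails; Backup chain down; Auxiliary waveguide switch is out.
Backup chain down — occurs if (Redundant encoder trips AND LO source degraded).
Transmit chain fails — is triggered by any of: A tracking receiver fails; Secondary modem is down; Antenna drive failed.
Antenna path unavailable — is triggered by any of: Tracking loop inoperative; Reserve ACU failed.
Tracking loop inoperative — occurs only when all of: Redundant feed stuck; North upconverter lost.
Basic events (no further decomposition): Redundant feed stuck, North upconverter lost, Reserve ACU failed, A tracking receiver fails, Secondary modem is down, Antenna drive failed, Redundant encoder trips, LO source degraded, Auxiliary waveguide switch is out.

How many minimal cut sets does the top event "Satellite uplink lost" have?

7

Tracking loop inoperative [AND]: one cut set from each child combined → 1 × 1 = 1 cut set(s).
Antenna path unavailable [OR]: union of children's cut sets → 2 cut set(s).
Transmit chain fails [OR]: union of children's cut sets → 3 cut set(s).
Backup chain down [AND]: one cut set from each child combined → 1 × 1 = 1 cut set(s).
Modem stage down [OR]: union of children's cut sets → 5 cut set(s).
Satellite uplink lost [OR]: union of children's cut sets → 7 cut set(s).
Minimal cut sets: {North upconverter lost, Redundant feed stuck}; {Reserve ACU failed}; {A tracking receiver fails}; {Secondary modem is down}; {Antenna drive failed}; {LO source degraded, Redundant encoder trips}; {Auxiliary waveguide switch is out}.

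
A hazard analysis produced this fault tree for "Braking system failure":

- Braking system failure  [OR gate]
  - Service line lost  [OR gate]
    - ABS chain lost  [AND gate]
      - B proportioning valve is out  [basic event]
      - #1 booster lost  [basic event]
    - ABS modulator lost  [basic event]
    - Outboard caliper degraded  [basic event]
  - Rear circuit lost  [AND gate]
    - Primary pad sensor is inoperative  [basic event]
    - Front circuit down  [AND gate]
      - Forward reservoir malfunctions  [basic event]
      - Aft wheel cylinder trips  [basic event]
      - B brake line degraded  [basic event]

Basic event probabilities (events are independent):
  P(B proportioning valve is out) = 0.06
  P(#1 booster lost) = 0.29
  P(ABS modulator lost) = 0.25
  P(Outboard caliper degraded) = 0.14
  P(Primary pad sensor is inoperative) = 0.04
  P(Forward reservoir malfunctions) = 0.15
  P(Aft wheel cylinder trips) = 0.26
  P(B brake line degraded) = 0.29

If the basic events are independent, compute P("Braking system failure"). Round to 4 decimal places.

P(ABS chain lost) [AND] = 0.06 × 0.29 = 0.017400
P(Service line lost) [OR] = 1 − (1−0.017400) × (1−0.25) × (1−0.14) = 0.366223
P(Front circuit down) [AND] = 0.15 × 0.26 × 0.29 = 0.011310
P(Rear circuit lost) [AND] = 0.04 × 0.011310 = 0.000452
P(Braking system failure) [OR] = 1 − (1−0.366223) × (1−0.000452) = 0.366509
Rounded to 4 decimal places: P(Braking system failure) ≈ 0.3665.

0.3665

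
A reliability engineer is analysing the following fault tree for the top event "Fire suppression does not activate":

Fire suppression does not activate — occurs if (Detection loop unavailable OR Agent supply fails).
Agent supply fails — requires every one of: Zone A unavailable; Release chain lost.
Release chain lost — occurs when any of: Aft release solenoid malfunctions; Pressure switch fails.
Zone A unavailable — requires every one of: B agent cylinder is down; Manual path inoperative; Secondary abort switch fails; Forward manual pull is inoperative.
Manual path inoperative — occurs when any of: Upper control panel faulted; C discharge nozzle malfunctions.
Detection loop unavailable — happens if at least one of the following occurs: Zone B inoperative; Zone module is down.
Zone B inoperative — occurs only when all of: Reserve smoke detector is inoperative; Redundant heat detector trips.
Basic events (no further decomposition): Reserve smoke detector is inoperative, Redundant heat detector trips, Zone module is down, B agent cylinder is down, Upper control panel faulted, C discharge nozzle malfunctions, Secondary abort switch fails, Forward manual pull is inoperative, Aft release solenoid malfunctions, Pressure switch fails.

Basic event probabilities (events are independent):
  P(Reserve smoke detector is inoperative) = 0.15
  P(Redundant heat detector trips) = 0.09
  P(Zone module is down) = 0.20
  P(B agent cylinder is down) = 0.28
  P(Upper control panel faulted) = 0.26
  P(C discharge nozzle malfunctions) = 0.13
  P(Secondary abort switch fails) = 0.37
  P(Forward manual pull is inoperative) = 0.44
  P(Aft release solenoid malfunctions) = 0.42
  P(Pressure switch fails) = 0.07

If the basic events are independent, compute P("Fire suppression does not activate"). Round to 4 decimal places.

0.2167

P(Zone B inoperative) [AND] = 0.15 × 0.09 = 0.013500
P(Detection loop unavailable) [OR] = 1 − (1−0.013500) × (1−0.20) = 0.210800
P(Manual path inoperative) [OR] = 1 − (1−0.26) × (1−0.13) = 0.356200
P(Zone A unavailable) [AND] = 0.28 × 0.356200 × 0.37 × 0.44 = 0.016237
P(Release chain lost) [OR] = 1 − (1−0.42) × (1−0.07) = 0.460600
P(Agent supply fails) [AND] = 0.016237 × 0.460600 = 0.007479
P(Fire suppression does not activate) [OR] = 1 − (1−0.210800) × (1−0.007479) = 0.216702
Rounded to 4 decimal places: P(Fire suppression does not activate) ≈ 0.2167.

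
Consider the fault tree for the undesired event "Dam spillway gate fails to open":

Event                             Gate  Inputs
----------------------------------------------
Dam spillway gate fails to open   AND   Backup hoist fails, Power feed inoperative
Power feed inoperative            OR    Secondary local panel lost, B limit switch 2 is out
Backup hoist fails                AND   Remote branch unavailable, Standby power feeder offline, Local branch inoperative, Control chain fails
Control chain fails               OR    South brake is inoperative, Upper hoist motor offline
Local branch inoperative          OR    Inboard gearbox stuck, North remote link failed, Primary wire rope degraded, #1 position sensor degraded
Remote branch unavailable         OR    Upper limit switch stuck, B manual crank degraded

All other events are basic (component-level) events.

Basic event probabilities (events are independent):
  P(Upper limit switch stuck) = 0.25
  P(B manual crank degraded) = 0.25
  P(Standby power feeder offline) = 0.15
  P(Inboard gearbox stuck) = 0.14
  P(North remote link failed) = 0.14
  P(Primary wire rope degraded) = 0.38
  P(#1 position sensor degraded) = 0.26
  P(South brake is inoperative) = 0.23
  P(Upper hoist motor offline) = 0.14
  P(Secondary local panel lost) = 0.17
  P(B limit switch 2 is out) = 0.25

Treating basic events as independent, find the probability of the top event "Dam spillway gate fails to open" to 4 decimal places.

0.0055

P(Remote branch unavailable) [OR] = 1 − (1−0.25) × (1−0.25) = 0.437500
P(Local branch inoperative) [OR] = 1 − (1−0.14) × (1−0.14) × (1−0.38) × (1−0.26) = 0.660672
P(Control chain fails) [OR] = 1 − (1−0.23) × (1−0.14) = 0.337800
P(Backup hoist fails) [AND] = 0.437500 × 0.15 × 0.660672 × 0.337800 = 0.014646
P(Power feed inoperative) [OR] = 1 − (1−0.17) × (1−0.25) = 0.377500
P(Dam spillway gate fails to open) [AND] = 0.014646 × 0.377500 = 0.005529
Rounded to 4 decimal places: P(Dam spillway gate fails to open) ≈ 0.0055.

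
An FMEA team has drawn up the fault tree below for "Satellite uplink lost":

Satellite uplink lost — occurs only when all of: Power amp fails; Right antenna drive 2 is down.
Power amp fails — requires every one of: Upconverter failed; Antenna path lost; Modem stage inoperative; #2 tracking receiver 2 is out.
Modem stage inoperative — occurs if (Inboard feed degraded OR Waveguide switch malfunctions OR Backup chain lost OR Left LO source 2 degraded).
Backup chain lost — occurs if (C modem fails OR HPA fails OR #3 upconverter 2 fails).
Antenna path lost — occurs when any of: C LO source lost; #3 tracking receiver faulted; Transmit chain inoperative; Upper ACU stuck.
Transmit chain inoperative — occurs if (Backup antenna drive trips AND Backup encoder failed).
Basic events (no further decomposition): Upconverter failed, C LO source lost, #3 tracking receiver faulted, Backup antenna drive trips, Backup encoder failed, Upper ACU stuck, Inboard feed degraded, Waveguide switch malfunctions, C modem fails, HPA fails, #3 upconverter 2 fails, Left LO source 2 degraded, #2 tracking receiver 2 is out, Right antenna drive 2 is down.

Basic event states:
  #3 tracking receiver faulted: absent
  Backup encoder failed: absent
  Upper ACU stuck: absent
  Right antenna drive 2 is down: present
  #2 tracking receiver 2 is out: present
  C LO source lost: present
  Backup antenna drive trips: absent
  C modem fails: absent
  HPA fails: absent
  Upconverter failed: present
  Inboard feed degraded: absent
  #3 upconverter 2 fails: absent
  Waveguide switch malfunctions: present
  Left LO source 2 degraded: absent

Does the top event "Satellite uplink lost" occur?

Transmit chain inoperative [AND]: Backup antenna drive trips=not, Backup encoder failed=not → not all inputs occur → does not occur.
Antenna path lost [OR]: C LO source lost=occurs, #3 tracking receiver faulted=not, Transmit chain inoperative=not, Upper ACU stuck=not → at least one input occurs → occurs.
Backup chain lost [OR]: C modem fails=not, HPA fails=not, #3 upconverter 2 fails=not → no input occurs → does not occur.
Modem stage inoperative [OR]: Inboard feed degraded=not, Waveguide switch malfunctions=occurs, Backup chain lost=not, Left LO source 2 degraded=not → at least one input occurs → occurs.
Power amp fails [AND]: Upconverter failed=occurs, Antenna path lost=occurs, Modem stage inoperative=occurs, #2 tracking receiver 2 is out=occurs → all inputs occur → occurs.
Satellite uplink lost [AND]: Power amp fails=occurs, Right antenna drive 2 is down=occurs → all inputs occur → occurs.

Yes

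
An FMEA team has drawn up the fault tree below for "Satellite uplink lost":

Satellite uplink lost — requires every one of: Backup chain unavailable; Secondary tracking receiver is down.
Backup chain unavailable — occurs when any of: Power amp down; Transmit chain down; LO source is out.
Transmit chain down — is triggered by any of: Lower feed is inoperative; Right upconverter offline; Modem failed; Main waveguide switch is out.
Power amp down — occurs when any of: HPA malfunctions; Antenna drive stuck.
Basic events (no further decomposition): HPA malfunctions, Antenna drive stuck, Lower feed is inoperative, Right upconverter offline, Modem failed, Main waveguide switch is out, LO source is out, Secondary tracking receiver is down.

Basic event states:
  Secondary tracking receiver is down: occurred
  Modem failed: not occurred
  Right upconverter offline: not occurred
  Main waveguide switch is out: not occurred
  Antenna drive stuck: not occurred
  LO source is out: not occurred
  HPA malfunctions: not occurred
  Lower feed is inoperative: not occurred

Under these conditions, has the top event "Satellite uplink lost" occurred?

Power amp down [OR]: HPA malfunctions=not, Antenna drive stuck=not → no input occurs → does not occur.
Transmit chain down [OR]: Lower feed is inoperative=not, Right upconverter offline=not, Modem failed=not, Main waveguide switch is out=not → no input occurs → does not occur.
Backup chain unavailable [OR]: Power amp down=not, Transmit chain down=not, LO source is out=not → no input occurs → does not occur.
Satellite uplink lost [AND]: Backup chain unavailable=not, Secondary tracking receiver is down=occurs → not all inputs occur → does not occur.

No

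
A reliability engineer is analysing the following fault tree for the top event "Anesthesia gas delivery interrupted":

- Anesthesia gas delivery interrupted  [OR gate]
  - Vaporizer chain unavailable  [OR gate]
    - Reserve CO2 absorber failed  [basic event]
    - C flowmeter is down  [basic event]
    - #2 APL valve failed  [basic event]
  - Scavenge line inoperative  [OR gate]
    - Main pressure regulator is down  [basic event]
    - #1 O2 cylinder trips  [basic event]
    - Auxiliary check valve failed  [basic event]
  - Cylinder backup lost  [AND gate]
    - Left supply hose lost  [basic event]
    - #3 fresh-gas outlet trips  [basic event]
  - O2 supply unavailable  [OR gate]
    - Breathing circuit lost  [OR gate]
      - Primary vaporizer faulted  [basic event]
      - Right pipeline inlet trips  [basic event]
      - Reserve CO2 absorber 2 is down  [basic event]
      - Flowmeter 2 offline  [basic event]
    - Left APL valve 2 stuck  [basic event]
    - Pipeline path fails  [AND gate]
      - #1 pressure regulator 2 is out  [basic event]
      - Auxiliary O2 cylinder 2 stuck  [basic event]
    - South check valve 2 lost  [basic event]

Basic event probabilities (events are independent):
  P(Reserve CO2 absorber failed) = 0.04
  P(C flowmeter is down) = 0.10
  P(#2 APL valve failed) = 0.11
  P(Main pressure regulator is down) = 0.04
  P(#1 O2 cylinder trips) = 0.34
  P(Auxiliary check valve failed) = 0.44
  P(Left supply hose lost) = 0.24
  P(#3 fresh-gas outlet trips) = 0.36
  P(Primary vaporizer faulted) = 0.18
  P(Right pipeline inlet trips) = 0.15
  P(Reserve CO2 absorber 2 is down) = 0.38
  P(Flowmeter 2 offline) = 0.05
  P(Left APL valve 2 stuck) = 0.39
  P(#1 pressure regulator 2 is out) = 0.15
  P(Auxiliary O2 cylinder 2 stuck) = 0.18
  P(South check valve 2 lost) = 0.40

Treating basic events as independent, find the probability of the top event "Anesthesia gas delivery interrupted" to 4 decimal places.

0.9636

P(Vaporizer chain unavailable) [OR] = 1 − (1−0.04) × (1−0.10) × (1−0.11) = 0.231040
P(Scavenge line inoperative) [OR] = 1 − (1−0.04) × (1−0.34) × (1−0.44) = 0.645184
P(Cylinder backup lost) [AND] = 0.24 × 0.36 = 0.086400
P(Breathing circuit lost) [OR] = 1 − (1−0.18) × (1−0.15) × (1−0.38) × (1−0.05) = 0.589467
P(Pipeline path fails) [AND] = 0.15 × 0.18 = 0.027000
P(O2 supply unavailable) [OR] = 1 − (1−0.589467) × (1−0.39) × (1−0.027000) × (1−0.40) = 0.853802
P(Anesthesia gas delivery interrupted) [OR] = 1 − (1−0.231040) × (1−0.645184) × (1−0.086400) × (1−0.853802) = 0.963558
Rounded to 4 decimal places: P(Anesthesia gas delivery interrupted) ≈ 0.9636.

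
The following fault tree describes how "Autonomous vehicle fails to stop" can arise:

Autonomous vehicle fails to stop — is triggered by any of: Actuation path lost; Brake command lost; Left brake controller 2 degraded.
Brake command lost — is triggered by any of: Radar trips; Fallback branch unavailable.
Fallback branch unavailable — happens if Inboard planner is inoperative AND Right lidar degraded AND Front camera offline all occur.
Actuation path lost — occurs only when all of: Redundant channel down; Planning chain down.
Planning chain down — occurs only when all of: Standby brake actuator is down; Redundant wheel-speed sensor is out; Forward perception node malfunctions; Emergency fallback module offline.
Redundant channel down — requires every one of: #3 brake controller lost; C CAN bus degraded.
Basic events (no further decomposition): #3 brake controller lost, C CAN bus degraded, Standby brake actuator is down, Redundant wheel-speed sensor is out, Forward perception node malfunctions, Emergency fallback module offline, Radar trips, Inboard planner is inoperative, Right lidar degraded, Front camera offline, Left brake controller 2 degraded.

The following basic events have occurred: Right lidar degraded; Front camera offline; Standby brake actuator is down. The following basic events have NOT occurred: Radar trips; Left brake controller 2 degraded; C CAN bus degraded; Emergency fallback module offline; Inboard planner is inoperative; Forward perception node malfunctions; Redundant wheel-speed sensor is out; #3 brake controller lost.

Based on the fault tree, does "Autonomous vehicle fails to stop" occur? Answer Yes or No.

Redundant channel down [AND]: #3 brake controller lost=not, C CAN bus degraded=not → not all inputs occur → does not occur.
Planning chain down [AND]: Standby brake actuator is down=occurs, Redundant wheel-speed sensor is out=not, Forward perception node malfunctions=not, Emergency fallback module offline=not → not all inputs occur → does not occur.
Actuation path lost [AND]: Redundant channel down=not, Planning chain down=not → not all inputs occur → does not occur.
Fallback branch unavailable [AND]: Inboard planner is inoperative=not, Right lidar degraded=occurs, Front camera offline=occurs → not all inputs occur → does not occur.
Brake command lost [OR]: Radar trips=not, Fallback branch unavailable=not → no input occurs → does not occur.
Autonomous vehicle fails to stop [OR]: Actuation path lost=not, Brake command lost=not, Left brake controller 2 degraded=not → no input occurs → does not occur.

No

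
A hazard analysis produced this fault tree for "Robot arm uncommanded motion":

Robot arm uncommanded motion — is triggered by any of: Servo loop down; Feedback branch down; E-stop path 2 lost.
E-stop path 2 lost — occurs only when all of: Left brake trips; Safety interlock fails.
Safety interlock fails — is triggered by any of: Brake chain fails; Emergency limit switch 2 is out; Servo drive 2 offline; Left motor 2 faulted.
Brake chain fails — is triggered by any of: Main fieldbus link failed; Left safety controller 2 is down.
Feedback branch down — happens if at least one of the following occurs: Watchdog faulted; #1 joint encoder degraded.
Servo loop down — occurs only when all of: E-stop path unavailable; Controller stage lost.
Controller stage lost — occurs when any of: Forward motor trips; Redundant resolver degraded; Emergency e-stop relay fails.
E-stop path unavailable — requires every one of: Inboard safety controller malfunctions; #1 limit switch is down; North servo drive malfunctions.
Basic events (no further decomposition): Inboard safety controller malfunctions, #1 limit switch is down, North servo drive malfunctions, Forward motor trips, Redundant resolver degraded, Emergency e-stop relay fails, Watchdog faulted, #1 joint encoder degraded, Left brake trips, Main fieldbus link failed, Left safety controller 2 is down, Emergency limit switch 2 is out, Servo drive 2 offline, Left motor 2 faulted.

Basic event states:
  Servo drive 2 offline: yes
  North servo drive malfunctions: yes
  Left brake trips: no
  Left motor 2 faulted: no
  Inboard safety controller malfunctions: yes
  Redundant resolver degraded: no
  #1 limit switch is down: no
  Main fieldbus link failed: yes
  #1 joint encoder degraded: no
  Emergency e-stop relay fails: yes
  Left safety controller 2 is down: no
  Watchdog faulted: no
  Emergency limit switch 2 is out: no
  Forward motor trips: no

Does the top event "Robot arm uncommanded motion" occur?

No

E-stop path unavailable [AND]: Inboard safety controller malfunctions=occurs, #1 limit switch is down=not, North servo drive malfunctions=occurs → not all inputs occur → does not occur.
Controller stage lost [OR]: Forward motor trips=not, Redundant resolver degraded=not, Emergency e-stop relay fails=occurs → at least one input occurs → occurs.
Servo loop down [AND]: E-stop path unavailable=not, Controller stage lost=occurs → not all inputs occur → does not occur.
Feedback branch down [OR]: Watchdog faulted=not, #1 joint encoder degraded=not → no input occurs → does not occur.
Brake chain fails [OR]: Main fieldbus link failed=occurs, Left safety controller 2 is down=not → at least one input occurs → occurs.
Safety interlock fails [OR]: Brake chain fails=occurs, Emergency limit switch 2 is out=not, Servo drive 2 offline=occurs, Left motor 2 faulted=not → at least one input occurs → occurs.
E-stop path 2 lost [AND]: Left brake trips=not, Safety interlock fails=occurs → not all inputs occur → does not occur.
Robot arm uncommanded motion [OR]: Servo loop down=not, Feedback branch down=not, E-stop path 2 lost=not → no input occurs → does not occur.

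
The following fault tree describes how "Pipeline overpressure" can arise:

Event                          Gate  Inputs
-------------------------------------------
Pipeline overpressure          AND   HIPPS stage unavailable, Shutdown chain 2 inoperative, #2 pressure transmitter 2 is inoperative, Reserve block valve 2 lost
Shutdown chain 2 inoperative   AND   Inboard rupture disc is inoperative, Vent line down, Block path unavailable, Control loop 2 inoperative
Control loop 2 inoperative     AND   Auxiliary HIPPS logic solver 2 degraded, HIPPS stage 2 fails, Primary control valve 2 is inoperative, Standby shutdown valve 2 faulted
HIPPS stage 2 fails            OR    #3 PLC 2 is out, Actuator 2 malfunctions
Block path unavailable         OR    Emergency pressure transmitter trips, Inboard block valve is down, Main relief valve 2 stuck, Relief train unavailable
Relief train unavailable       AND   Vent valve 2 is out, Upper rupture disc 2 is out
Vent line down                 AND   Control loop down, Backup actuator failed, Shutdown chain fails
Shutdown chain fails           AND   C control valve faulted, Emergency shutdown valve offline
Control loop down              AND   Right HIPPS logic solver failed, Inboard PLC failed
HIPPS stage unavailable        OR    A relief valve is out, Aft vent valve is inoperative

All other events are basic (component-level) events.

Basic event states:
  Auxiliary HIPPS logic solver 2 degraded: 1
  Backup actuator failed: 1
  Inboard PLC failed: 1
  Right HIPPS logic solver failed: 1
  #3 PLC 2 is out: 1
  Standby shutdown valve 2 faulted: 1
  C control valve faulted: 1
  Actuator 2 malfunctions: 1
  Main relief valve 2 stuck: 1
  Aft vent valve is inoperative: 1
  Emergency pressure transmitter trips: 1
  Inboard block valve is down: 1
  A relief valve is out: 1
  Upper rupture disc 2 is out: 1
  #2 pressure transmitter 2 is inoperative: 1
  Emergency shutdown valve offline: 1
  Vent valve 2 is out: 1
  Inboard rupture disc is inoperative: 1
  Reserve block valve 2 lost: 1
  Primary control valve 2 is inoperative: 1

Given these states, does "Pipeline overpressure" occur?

HIPPS stage unavailable [OR]: A relief valve is out=occurs, Aft vent valve is inoperative=occurs → at least one input occurs → occurs.
Control loop down [AND]: Right HIPPS logic solver failed=occurs, Inboard PLC failed=occurs → all inputs occur → occurs.
Shutdown chain fails [AND]: C control valve faulted=occurs, Emergency shutdown valve offline=occurs → all inputs occur → occurs.
Vent line down [AND]: Control loop down=occurs, Backup actuator failed=occurs, Shutdown chain fails=occurs → all inputs occur → occurs.
Relief train unavailable [AND]: Vent valve 2 is out=occurs, Upper rupture disc 2 is out=occurs → all inputs occur → occurs.
Block path unavailable [OR]: Emergency pressure transmitter trips=occurs, Inboard block valve is down=occurs, Main relief valve 2 stuck=occurs, Relief train unavailable=occurs → at least one input occurs → occurs.
HIPPS stage 2 fails [OR]: #3 PLC 2 is out=occurs, Actuator 2 malfunctions=occurs → at least one input occurs → occurs.
Control loop 2 inoperative [AND]: Auxiliary HIPPS logic solver 2 degraded=occurs, HIPPS stage 2 fails=occurs, Primary control valve 2 is inoperative=occurs, Standby shutdown valve 2 faulted=occurs → all inputs occur → occurs.
Shutdown chain 2 inoperative [AND]: Inboard rupture disc is inoperative=occurs, Vent line down=occurs, Block path unavailable=occurs, Control loop 2 inoperative=occurs → all inputs occur → occurs.
Pipeline overpressure [AND]: HIPPS stage unavailable=occurs, Shutdown chain 2 inoperative=occurs, #2 pressure transmitter 2 is inoperative=occurs, Reserve block valve 2 lost=occurs → all inputs occur → occurs.

Yes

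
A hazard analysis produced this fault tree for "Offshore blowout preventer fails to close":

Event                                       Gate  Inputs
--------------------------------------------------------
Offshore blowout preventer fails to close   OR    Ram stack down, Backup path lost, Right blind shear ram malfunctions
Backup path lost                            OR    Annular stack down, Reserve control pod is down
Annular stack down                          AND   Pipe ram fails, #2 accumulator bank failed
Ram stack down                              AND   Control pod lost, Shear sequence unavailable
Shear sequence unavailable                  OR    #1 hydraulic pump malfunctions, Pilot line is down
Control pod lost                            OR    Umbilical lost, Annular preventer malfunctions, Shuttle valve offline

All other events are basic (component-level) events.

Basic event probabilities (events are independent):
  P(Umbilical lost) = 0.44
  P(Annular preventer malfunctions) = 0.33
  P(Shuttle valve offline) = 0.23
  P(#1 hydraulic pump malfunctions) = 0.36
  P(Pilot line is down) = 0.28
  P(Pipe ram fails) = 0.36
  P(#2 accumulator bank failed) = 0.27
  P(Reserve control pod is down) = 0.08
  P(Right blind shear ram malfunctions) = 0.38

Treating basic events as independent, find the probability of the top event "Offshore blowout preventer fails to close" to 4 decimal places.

0.6825

P(Control pod lost) [OR] = 1 − (1−0.44) × (1−0.33) × (1−0.23) = 0.711096
P(Shear sequence unavailable) [OR] = 1 − (1−0.36) × (1−0.28) = 0.539200
P(Ram stack down) [AND] = 0.711096 × 0.539200 = 0.383423
P(Annular stack down) [AND] = 0.36 × 0.27 = 0.097200
P(Backup path lost) [OR] = 1 − (1−0.097200) × (1−0.08) = 0.169424
P(Offshore blowout preventer fails to close) [OR] = 1 − (1−0.383423) × (1−0.169424) × (1−0.38) = 0.682489
Rounded to 4 decimal places: P(Offshore blowout preventer fails to close) ≈ 0.6825.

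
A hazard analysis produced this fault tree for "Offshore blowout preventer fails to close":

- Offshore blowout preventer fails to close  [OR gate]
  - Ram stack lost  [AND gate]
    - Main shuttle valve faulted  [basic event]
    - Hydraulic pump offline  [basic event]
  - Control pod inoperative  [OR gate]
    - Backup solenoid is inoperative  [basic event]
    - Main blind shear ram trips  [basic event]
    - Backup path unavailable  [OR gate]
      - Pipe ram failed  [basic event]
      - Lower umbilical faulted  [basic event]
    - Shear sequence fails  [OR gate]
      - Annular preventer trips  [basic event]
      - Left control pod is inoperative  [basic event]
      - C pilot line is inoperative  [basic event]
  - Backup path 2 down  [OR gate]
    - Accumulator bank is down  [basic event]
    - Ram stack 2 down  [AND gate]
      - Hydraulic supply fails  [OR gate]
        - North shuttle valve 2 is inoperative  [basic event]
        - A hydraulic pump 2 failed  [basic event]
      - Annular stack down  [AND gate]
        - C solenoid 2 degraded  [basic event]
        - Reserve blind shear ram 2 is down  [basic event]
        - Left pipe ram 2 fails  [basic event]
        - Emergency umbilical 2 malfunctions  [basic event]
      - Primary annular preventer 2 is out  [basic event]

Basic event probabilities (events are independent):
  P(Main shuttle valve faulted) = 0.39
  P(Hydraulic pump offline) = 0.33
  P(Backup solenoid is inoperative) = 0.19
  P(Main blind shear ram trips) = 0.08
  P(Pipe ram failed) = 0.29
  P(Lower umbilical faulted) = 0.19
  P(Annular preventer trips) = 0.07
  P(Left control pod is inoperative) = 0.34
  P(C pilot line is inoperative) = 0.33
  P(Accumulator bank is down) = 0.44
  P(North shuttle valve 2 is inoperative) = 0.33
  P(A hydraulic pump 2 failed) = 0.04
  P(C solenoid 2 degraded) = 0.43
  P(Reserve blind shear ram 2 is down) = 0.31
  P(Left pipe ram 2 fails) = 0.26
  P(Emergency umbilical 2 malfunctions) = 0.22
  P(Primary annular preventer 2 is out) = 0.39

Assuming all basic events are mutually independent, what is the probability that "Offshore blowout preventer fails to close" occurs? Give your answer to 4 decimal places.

0.9141

P(Ram stack lost) [AND] = 0.39 × 0.33 = 0.128700
P(Backup path unavailable) [OR] = 1 − (1−0.29) × (1−0.19) = 0.424900
P(Shear sequence fails) [OR] = 1 − (1−0.07) × (1−0.34) × (1−0.33) = 0.588754
P(Control pod inoperative) [OR] = 1 − (1−0.19) × (1−0.08) × (1−0.424900) × (1−0.588754) = 0.823755
P(Hydraulic supply fails) [OR] = 1 − (1−0.33) × (1−0.04) = 0.356800
P(Annular stack down) [AND] = 0.43 × 0.31 × 0.26 × 0.22 = 0.007625
P(Ram stack 2 down) [AND] = 0.356800 × 0.007625 × 0.39 = 0.001061
P(Backup path 2 down) [OR] = 1 − (1−0.44) × (1−0.001061) = 0.440594
P(Offshore blowout preventer fails to close) [OR] = 1 − (1−0.128700) × (1−0.823755) × (1−0.440594) = 0.914096
Rounded to 4 decimal places: P(Offshore blowout preventer fails to close) ≈ 0.9141.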